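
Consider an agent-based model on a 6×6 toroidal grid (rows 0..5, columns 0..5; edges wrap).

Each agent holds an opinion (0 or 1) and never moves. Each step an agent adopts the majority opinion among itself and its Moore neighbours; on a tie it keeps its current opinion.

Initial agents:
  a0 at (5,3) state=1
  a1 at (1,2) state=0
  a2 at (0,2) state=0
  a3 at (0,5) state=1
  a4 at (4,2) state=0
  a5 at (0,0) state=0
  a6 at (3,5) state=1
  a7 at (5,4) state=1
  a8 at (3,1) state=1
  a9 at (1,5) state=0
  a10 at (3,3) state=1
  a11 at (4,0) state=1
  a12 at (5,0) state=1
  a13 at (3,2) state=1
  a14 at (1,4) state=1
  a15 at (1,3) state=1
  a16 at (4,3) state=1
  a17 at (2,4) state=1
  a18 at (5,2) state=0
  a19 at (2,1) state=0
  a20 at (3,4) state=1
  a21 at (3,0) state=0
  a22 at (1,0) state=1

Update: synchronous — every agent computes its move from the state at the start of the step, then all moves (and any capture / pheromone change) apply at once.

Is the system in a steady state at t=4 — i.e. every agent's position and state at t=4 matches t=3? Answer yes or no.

no

t=1: a0@(5,3):1 a1@(1,2):0 a2@(0,2):0 a3@(0,5):1 a4@(4,2):1 a5@(0,0):1 a6@(3,5):1 a7@(5,4):1 a8@(3,1):1 a9@(1,5):1 a10@(3,3):1 a11@(4,0):1 a12@(5,0):1 a13@(3,2):1 a14@(1,4):1 a15@(1,3):1 a16@(4,3):1 a17@(2,4):1 a18@(5,2):0 a19@(2,1):0 a20@(3,4):1 a21@(3,0):1 a22@(1,0):0
t=2: a0@(5,3):1 a1@(1,2):0 a2@(0,2):0 a3@(0,5):1 a4@(4,2):1 a5@(0,0):1 a6@(3,5):1 a7@(5,4):1 a8@(3,1):1 a9@(1,5):1 a10@(3,3):1 a11@(4,0):1 a12@(5,0):1 a13@(3,2):1 a14@(1,4):1 a15@(1,3):1 a16@(4,3):1 a17@(2,4):1 a18@(5,2):1 a19@(2,1):0 a20@(3,4):1 a21@(3,0):1 a22@(1,0):1
t=3: a0@(5,3):1 a1@(1,2):0 a2@(0,2):1 a3@(0,5):1 a4@(4,2):1 a5@(0,0):1 a6@(3,5):1 a7@(5,4):1 a8@(3,1):1 a9@(1,5):1 a10@(3,3):1 a11@(4,0):1 a12@(5,0):1 a13@(3,2):1 a14@(1,4):1 a15@(1,3):1 a16@(4,3):1 a17@(2,4):1 a18@(5,2):1 a19@(2,1):1 a20@(3,4):1 a21@(3,0):1 a22@(1,0):1
t=4: a0@(5,3):1 a1@(1,2):1 a2@(0,2):1 a3@(0,5):1 a4@(4,2):1 a5@(0,0):1 a6@(3,5):1 a7@(5,4):1 a8@(3,1):1 a9@(1,5):1 a10@(3,3):1 a11@(4,0):1 a12@(5,0):1 a13@(3,2):1 a14@(1,4):1 a15@(1,3):1 a16@(4,3):1 a17@(2,4):1 a18@(5,2):1 a19@(2,1):1 a20@(3,4):1 a21@(3,0):1 a22@(1,0):1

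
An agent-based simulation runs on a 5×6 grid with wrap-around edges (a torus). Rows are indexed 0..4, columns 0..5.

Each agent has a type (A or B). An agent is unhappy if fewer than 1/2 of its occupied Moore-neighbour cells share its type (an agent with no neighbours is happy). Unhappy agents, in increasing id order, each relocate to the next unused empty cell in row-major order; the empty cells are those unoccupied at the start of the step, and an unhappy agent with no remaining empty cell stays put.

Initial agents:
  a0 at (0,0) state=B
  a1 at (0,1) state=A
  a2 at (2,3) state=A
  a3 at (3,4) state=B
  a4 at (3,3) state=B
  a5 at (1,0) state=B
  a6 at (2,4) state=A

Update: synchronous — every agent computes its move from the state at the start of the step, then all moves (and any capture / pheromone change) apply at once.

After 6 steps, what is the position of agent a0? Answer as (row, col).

t=1: a0@(0,0):B a1@(0,2):A a2@(0,3):A a3@(0,4):B a4@(0,5):B a5@(1,0):B a6@(1,1):A
t=2: a0@(0,0):B a1@(0,2):A a2@(0,3):A a3@(0,4):B a4@(0,5):B a5@(1,0):B a6@(0,1):A
t=3: a0@(0,0):B a1@(0,2):A a2@(0,3):A a3@(0,4):B a4@(0,5):B a5@(1,0):B a6@(1,1):A
t=4: a0@(0,0):B a1@(0,2):A a2@(0,3):A a3@(0,4):B a4@(0,5):B a5@(1,0):B a6@(0,1):A
t=5: a0@(0,0):B a1@(0,2):A a2@(0,3):A a3@(0,4):B a4@(0,5):B a5@(1,0):B a6@(1,1):A
t=6: a0@(0,0):B a1@(0,2):A a2@(0,3):A a3@(0,4):B a4@(0,5):B a5@(1,0):B a6@(0,1):A

(0, 0)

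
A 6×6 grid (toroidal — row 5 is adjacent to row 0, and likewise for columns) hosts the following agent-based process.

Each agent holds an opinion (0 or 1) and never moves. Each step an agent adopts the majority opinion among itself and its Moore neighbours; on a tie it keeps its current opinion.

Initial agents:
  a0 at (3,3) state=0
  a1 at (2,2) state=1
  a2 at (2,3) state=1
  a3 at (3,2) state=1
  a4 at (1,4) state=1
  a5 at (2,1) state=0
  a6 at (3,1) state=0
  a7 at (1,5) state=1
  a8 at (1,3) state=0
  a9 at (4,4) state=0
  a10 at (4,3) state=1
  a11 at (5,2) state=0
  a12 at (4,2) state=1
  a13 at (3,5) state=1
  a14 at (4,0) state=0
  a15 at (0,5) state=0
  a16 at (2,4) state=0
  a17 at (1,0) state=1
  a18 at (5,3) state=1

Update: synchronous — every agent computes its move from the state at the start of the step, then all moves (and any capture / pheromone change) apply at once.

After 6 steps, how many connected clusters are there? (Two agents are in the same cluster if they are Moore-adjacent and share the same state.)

2

t=1: a0@(3,3):1 a1@(2,2):0 a2@(2,3):1 a3@(3,2):1 a4@(1,4):1 a5@(2,1):1 a6@(3,1):0 a7@(1,5):1 a8@(1,3):1 a9@(4,4):1 a10@(4,3):1 a11@(5,2):1 a12@(4,2):1 a13@(3,5):0 a14@(4,0):0 a15@(0,5):1 a16@(2,4):1 a17@(1,0):1 a18@(5,3):1
t=2: a0@(3,3):1 a1@(2,2):1 a2@(2,3):1 a3@(3,2):1 a4@(1,4):1 a5@(2,1):1 a6@(3,1):0 a7@(1,5):1 a8@(1,3):1 a9@(4,4):1 a10@(4,3):1 a11@(5,2):1 a12@(4,2):1 a13@(3,5):0 a14@(4,0):0 a15@(0,5):1 a16@(2,4):1 a17@(1,0):1 a18@(5,3):1
t=3: a0@(3,3):1 a1@(2,2):1 a2@(2,3):1 a3@(3,2):1 a4@(1,4):1 a5@(2,1):1 a6@(3,1):1 a7@(1,5):1 a8@(1,3):1 a9@(4,4):1 a10@(4,3):1 a11@(5,2):1 a12@(4,2):1 a13@(3,5):0 a14@(4,0):0 a15@(0,5):1 a16@(2,4):1 a17@(1,0):1 a18@(5,3):1
t=4: (unchanged — steady state)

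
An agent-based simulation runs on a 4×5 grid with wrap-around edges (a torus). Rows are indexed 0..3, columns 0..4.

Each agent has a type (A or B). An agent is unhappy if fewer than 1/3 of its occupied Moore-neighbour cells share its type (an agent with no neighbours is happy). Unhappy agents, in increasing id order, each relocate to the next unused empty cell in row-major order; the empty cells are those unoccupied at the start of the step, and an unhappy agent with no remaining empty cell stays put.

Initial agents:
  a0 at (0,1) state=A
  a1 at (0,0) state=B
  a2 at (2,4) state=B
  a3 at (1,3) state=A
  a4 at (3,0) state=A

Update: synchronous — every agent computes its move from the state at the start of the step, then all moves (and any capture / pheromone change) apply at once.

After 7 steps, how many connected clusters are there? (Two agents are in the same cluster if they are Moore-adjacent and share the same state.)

t=1: a0@(0,1):A a1@(0,2):B a2@(0,3):B a3@(0,4):A a4@(3,0):A
t=2: (unchanged — steady state)

2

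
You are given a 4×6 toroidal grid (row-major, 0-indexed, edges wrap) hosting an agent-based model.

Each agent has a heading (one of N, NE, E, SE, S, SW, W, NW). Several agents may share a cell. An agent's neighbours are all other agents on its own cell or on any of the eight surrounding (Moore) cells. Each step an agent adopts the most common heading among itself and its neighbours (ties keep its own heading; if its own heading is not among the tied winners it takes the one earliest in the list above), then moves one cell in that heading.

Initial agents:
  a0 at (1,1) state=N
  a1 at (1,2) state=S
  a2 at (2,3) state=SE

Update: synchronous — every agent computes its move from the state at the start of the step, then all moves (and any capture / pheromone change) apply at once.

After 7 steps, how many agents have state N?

t=1: a0@(0,1):N a1@(2,2):S a2@(3,4):SE
t=2: a0@(3,1):N a1@(3,2):S a2@(0,5):SE
t=3: a0@(2,1):N a1@(0,2):S a2@(1,0):SE
t=4: a0@(1,1):N a1@(1,2):S a2@(2,1):SE
t=5: a0@(0,1):N a1@(2,2):S a2@(3,2):SE
t=6: a0@(3,1):N a1@(3,2):S a2@(0,3):SE
t=7: a0@(2,1):N a1@(0,2):S a2@(1,4):SE

1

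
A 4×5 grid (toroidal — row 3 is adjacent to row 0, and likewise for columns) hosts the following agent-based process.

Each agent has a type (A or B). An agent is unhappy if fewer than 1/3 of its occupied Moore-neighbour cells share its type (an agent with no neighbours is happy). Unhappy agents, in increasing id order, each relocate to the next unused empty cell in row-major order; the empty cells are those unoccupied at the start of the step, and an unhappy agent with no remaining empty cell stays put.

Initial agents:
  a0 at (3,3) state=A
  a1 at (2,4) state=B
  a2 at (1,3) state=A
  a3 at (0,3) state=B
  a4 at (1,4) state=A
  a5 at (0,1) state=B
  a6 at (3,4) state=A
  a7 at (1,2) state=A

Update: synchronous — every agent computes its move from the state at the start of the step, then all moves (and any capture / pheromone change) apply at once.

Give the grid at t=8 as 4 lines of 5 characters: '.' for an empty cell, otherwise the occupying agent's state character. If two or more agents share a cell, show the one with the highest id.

t=1: a0@(3,3):A a1@(0,0):B a2@(1,3):A a3@(0,2):B a4@(1,4):A a5@(0,4):B a6@(3,4):A a7@(1,2):A
t=2: a0@(3,3):A a1@(0,0):B a2@(1,3):A a3@(0,1):B a4@(1,4):A a5@(0,3):B a6@(3,4):A a7@(1,2):A
t=3: a0@(3,3):A a1@(0,0):B a2@(1,3):A a3@(0,1):B a4@(1,4):A a5@(0,2):B a6@(3,4):A a7@(1,2):A
t=4: a0@(3,3):A a1@(0,0):B a2@(1,3):A a3@(0,1):B a4@(1,4):A a5@(0,3):B a6@(3,4):A a7@(1,2):A
t=5: a0@(3,3):A a1@(0,0):B a2@(1,3):A a3@(0,1):B a4@(1,4):A a5@(0,2):B a6@(3,4):A a7@(1,2):A
t=6: a0@(3,3):A a1@(0,0):B a2@(1,3):A a3@(0,1):B a4@(1,4):A a5@(0,3):B a6@(3,4):A a7@(1,2):A
t=7: a0@(3,3):A a1@(0,0):B a2@(1,3):A a3@(0,1):B a4@(1,4):A a5@(0,2):B a6@(3,4):A a7@(1,2):A
t=8: a0@(3,3):A a1@(0,0):B a2@(1,3):A a3@(0,1):B a4@(1,4):A a5@(0,3):B a6@(3,4):A a7@(1,2):A

BB.B.
..AAA
.....
...AA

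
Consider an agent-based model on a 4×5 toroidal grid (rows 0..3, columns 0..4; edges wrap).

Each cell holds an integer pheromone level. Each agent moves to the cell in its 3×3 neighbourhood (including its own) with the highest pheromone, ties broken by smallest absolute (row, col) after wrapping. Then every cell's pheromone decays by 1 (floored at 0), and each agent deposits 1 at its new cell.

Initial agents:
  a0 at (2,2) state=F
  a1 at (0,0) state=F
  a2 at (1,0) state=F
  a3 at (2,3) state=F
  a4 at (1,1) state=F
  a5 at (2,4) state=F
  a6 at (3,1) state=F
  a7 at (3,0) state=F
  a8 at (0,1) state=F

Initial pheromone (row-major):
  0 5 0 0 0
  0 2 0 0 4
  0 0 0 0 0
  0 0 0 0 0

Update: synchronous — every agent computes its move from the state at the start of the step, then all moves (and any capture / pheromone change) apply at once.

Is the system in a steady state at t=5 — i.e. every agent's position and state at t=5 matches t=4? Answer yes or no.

yes

t=1: a0@(1,1) a1@(0,1) a2@(0,1) a3@(1,4) a4@(0,1) a5@(1,4) a6@(0,1) a7@(0,1) a8@(0,1) | pheromone: 0 10 0 0 0 / 0 2 0 0 5 / 0 0 0 0 0 / 0 0 0 0 0
t=2: a0@(0,1) a1@(0,1) a2@(0,1) a3@(1,4) a4@(0,1) a5@(1,4) a6@(0,1) a7@(0,1) a8@(0,1) | pheromone: 0 16 0 0 0 / 0 1 0 0 6 / 0 0 0 0 0 / 0 0 0 0 0
t=3: a0@(0,1) a1@(0,1) a2@(0,1) a3@(1,4) a4@(0,1) a5@(1,4) a6@(0,1) a7@(0,1) a8@(0,1) | pheromone: 0 22 0 0 0 / 0 0 0 0 7 / 0 0 0 0 0 / 0 0 0 0 0
t=4: a0@(0,1) a1@(0,1) a2@(0,1) a3@(1,4) a4@(0,1) a5@(1,4) a6@(0,1) a7@(0,1) a8@(0,1) | pheromone: 0 28 0 0 0 / 0 0 0 0 8 / 0 0 0 0 0 / 0 0 0 0 0
t=5: a0@(0,1) a1@(0,1) a2@(0,1) a3@(1,4) a4@(0,1) a5@(1,4) a6@(0,1) a7@(0,1) a8@(0,1) | pheromone: 0 34 0 0 0 / 0 0 0 0 9 / 0 0 0 0 0 / 0 0 0 0 0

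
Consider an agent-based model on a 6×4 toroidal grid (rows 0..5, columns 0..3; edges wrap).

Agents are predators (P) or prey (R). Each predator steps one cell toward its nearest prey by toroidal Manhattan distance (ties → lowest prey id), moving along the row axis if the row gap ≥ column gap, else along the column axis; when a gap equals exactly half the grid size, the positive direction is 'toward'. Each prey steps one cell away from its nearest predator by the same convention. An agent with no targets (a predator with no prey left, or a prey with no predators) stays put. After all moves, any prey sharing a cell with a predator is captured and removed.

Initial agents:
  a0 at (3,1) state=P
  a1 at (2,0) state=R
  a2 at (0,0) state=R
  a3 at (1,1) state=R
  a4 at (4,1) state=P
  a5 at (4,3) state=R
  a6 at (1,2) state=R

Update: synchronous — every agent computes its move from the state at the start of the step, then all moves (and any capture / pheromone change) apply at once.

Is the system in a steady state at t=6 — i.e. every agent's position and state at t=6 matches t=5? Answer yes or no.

t=1: a0@(2,1):P a1@(1,0):R a2@(1,0):R a3@(0,1):R a4@(4,2):P a6@(0,2):R
t=2: a0@(1,1):P a1@(0,0):R a2@(0,0):R a3@(5,1):R a4@(5,2):P a6@(1,2):R
t=3: a0@(1,2):P a1@(5,0):R a2@(5,0):R a3@(5,0):R a4@(5,1):P a6@(1,3):R
t=4: a0@(1,3):P a1@(5,3):R a2@(5,3):R a3@(5,3):R a4@(5,0):P a6@(1,0):R
t=5: a0@(1,0):P a1@(5,2):R a2@(5,2):R a3@(5,2):R a4@(5,3):P a6@(1,1):R
t=6: a0@(1,1):P a1@(5,1):R a2@(5,1):R a3@(5,1):R a4@(5,2):P a6@(1,2):R

no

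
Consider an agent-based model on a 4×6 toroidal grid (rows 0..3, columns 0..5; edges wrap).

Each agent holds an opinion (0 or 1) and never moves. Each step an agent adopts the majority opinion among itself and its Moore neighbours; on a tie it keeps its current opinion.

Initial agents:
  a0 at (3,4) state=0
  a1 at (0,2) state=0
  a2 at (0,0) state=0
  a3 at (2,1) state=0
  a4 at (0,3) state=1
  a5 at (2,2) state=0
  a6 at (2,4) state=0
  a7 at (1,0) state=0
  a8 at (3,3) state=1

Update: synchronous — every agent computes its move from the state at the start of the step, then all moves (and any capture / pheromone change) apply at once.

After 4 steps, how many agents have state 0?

t=1: a0@(3,4):0 a1@(0,2):1 a2@(0,0):0 a3@(2,1):0 a4@(0,3):1 a5@(2,2):0 a6@(2,4):0 a7@(1,0):0 a8@(3,3):0
t=2: (unchanged — steady state)

7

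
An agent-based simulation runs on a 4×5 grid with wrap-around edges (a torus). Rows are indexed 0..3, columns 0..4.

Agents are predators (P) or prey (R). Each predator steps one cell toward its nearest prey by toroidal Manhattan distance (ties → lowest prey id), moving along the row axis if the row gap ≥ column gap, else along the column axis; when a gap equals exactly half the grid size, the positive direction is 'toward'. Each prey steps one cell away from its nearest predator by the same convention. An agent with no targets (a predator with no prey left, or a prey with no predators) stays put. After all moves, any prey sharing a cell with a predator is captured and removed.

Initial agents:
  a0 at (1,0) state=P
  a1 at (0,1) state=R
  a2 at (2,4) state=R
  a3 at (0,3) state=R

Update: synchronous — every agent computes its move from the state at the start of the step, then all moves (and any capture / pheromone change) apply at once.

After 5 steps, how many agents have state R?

3

t=1: a0@(0,0):P a1@(3,1):R a2@(3,4):R a3@(0,2):R
t=2: a0@(3,0):P a1@(2,1):R a2@(2,4):R a3@(0,3):R
t=3: a0@(2,0):P a1@(1,1):R a2@(1,4):R a3@(0,2):R
t=4: a0@(1,0):P a1@(0,1):R a2@(0,4):R a3@(3,2):R
t=5: a0@(0,0):P a1@(3,1):R a2@(3,4):R a3@(2,2):R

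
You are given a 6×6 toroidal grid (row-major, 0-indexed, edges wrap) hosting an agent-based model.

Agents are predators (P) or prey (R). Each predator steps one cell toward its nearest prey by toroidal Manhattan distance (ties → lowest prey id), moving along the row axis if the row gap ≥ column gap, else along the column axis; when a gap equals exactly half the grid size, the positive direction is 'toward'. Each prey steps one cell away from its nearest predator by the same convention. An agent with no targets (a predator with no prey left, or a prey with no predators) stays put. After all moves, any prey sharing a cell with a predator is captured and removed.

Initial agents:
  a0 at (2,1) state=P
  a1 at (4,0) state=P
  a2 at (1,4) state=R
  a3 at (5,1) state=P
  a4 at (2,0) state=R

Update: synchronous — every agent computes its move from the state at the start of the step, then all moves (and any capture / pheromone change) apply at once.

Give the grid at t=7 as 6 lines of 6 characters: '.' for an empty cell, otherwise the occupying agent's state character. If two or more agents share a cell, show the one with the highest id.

.PR...
......
PP...R
......
......
......

t=1: a0@(2,0):P a1@(3,0):P a2@(1,3):R a3@(0,1):P a4@(2,5):R
t=2: a0@(2,5):P a1@(2,0):P a2@(1,4):R a3@(0,2):P a4@(2,4):R
t=3: a0@(2,4):P a1@(2,5):P a2@(0,4):R a3@(0,3):P a4@(2,3):R
t=4: a0@(2,3):P a1@(2,4):P a2@(0,5):R a3@(0,4):P a4@(2,2):R
t=5: a0@(2,2):P a1@(2,3):P a2@(0,0):R a3@(0,5):P a4@(2,1):R
t=6: a0@(2,1):P a1@(2,2):P a2@(0,1):R a3@(0,0):P a4@(2,0):R
t=7: a0@(2,0):P a1@(2,1):P a2@(0,2):R a3@(0,1):P a4@(2,5):R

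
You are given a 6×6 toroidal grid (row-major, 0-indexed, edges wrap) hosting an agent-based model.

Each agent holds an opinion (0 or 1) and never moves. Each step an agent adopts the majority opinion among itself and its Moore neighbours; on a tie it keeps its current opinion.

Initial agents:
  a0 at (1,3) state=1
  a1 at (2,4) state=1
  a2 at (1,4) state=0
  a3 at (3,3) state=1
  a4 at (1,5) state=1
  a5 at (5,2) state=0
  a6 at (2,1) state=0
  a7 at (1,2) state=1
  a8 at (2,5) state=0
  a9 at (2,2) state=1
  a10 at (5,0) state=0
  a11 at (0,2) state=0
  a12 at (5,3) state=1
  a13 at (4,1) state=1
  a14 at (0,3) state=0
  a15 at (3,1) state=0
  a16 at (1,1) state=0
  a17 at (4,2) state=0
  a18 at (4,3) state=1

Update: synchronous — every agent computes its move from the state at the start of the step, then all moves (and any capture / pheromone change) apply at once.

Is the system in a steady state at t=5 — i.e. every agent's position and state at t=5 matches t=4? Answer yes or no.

no

t=1: a0@(1,3):1 a1@(2,4):1 a2@(1,4):0 a3@(3,3):1 a4@(1,5):1 a5@(5,2):0 a6@(2,1):0 a7@(1,2):0 a8@(2,5):0 a9@(2,2):1 a10@(5,0):0 a11@(0,2):0 a12@(5,3):0 a13@(4,1):0 a14@(0,3):0 a15@(3,1):0 a16@(1,1):0 a17@(4,2):1 a18@(4,3):1
t=2: a0@(1,3):0 a1@(2,4):1 a2@(1,4):0 a3@(3,3):1 a4@(1,5):1 a5@(5,2):0 a6@(2,1):0 a7@(1,2):0 a8@(2,5):0 a9@(2,2):0 a10@(5,0):0 a11@(0,2):0 a12@(5,3):0 a13@(4,1):0 a14@(0,3):0 a15@(3,1):0 a16@(1,1):0 a17@(4,2):0 a18@(4,3):1
t=3: a0@(1,3):0 a1@(2,4):1 a2@(1,4):0 a3@(3,3):1 a4@(1,5):1 a5@(5,2):0 a6@(2,1):0 a7@(1,2):0 a8@(2,5):0 a9@(2,2):0 a10@(5,0):0 a11@(0,2):0 a12@(5,3):0 a13@(4,1):0 a14@(0,3):0 a15@(3,1):0 a16@(1,1):0 a17@(4,2):0 a18@(4,3):0
t=4: a0@(1,3):0 a1@(2,4):1 a2@(1,4):0 a3@(3,3):0 a4@(1,5):1 a5@(5,2):0 a6@(2,1):0 a7@(1,2):0 a8@(2,5):0 a9@(2,2):0 a10@(5,0):0 a11@(0,2):0 a12@(5,3):0 a13@(4,1):0 a14@(0,3):0 a15@(3,1):0 a16@(1,1):0 a17@(4,2):0 a18@(4,3):0
t=5: a0@(1,3):0 a1@(2,4):0 a2@(1,4):0 a3@(3,3):0 a4@(1,5):1 a5@(5,2):0 a6@(2,1):0 a7@(1,2):0 a8@(2,5):0 a9@(2,2):0 a10@(5,0):0 a11@(0,2):0 a12@(5,3):0 a13@(4,1):0 a14@(0,3):0 a15@(3,1):0 a16@(1,1):0 a17@(4,2):0 a18@(4,3):0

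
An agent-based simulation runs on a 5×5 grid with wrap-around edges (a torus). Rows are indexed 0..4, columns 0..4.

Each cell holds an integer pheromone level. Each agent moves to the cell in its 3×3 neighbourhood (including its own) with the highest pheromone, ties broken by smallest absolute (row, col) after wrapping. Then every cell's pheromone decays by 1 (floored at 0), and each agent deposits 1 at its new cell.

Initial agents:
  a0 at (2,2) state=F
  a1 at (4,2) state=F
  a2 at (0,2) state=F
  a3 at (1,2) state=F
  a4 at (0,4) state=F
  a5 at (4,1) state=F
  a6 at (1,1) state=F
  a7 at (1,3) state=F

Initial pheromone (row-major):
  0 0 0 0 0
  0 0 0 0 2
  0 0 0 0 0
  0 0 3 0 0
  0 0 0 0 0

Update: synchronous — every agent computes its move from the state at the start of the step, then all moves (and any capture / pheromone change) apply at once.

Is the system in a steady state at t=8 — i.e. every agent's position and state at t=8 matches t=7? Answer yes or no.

t=1: a0@(3,2) a1@(3,2) a2@(0,1) a3@(0,1) a4@(1,4) a5@(3,2) a6@(0,0) a7@(1,4) | pheromone: 1 2 0 0 0 / 0 0 0 0 3 / 0 0 0 0 0 / 0 0 5 0 0 / 0 0 0 0 0
t=2: a0@(3,2) a1@(3,2) a2@(0,1) a3@(0,1) a4@(1,4) a5@(3,2) a6@(1,4) a7@(1,4) | pheromone: 0 3 0 0 0 / 0 0 0 0 5 / 0 0 0 0 0 / 0 0 7 0 0 / 0 0 0 0 0
t=3: a0@(3,2) a1@(3,2) a2@(0,1) a3@(0,1) a4@(1,4) a5@(3,2) a6@(1,4) a7@(1,4) | pheromone: 0 4 0 0 0 / 0 0 0 0 7 / 0 0 0 0 0 / 0 0 9 0 0 / 0 0 0 0 0
t=4: a0@(3,2) a1@(3,2) a2@(0,1) a3@(0,1) a4@(1,4) a5@(3,2) a6@(1,4) a7@(1,4) | pheromone: 0 5 0 0 0 / 0 0 0 0 9 / 0 0 0 0 0 / 0 0 11 0 0 / 0 0 0 0 0
t=5: a0@(3,2) a1@(3,2) a2@(0,1) a3@(0,1) a4@(1,4) a5@(3,2) a6@(1,4) a7@(1,4) | pheromone: 0 6 0 0 0 / 0 0 0 0 11 / 0 0 0 0 0 / 0 0 13 0 0 / 0 0 0 0 0
t=6: a0@(3,2) a1@(3,2) a2@(0,1) a3@(0,1) a4@(1,4) a5@(3,2) a6@(1,4) a7@(1,4) | pheromone: 0 7 0 0 0 / 0 0 0 0 13 / 0 0 0 0 0 / 0 0 15 0 0 / 0 0 0 0 0
t=7: a0@(3,2) a1@(3,2) a2@(0,1) a3@(0,1) a4@(1,4) a5@(3,2) a6@(1,4) a7@(1,4) | pheromone: 0 8 0 0 0 / 0 0 0 0 15 / 0 0 0 0 0 / 0 0 17 0 0 / 0 0 0 0 0
t=8: a0@(3,2) a1@(3,2) a2@(0,1) a3@(0,1) a4@(1,4) a5@(3,2) a6@(1,4) a7@(1,4) | pheromone: 0 9 0 0 0 / 0 0 0 0 17 / 0 0 0 0 0 / 0 0 19 0 0 / 0 0 0 0 0

yes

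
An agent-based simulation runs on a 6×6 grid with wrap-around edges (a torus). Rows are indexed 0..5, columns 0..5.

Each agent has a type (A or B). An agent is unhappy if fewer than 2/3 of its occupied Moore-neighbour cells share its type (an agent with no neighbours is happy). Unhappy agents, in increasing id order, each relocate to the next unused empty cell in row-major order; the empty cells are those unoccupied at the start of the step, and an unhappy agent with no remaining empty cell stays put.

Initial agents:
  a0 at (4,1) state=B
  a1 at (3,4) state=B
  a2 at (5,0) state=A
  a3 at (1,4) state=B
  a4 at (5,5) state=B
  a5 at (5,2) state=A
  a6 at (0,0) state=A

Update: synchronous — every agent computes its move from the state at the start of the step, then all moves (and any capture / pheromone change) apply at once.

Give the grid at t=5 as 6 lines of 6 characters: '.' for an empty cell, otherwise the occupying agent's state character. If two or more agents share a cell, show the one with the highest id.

.BABAA
..B...
......
....B.
......
......

t=1: a0@(0,1):B a1@(3,4):B a2@(0,2):A a3@(1,4):B a4@(0,3):B a5@(0,4):A a6@(0,5):A
t=2: a0@(0,0):B a1@(3,4):B a2@(1,0):A a3@(1,1):B a4@(1,2):B a5@(1,3):A a6@(1,5):A
t=3: a0@(0,1):B a1@(3,4):B a2@(0,2):A a3@(1,1):B a4@(0,3):B a5@(0,4):A a6@(0,5):A
t=4: a0@(0,0):B a1@(3,4):B a2@(1,0):A a3@(1,2):B a4@(1,3):B a5@(1,4):A a6@(0,5):A
t=5: a0@(0,1):B a1@(3,4):B a2@(0,2):A a3@(1,2):B a4@(0,3):B a5@(0,4):A a6@(0,5):A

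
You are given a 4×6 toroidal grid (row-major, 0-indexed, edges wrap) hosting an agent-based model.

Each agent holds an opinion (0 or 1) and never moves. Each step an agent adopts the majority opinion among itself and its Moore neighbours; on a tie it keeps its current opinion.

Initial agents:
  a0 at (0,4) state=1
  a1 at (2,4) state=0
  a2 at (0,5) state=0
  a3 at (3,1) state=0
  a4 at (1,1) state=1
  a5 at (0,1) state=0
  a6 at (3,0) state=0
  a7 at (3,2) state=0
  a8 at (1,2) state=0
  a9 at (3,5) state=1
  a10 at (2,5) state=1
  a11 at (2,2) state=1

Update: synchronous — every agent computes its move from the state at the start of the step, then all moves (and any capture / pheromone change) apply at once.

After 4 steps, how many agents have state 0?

8

t=1: a0@(0,4):1 a1@(2,4):1 a2@(0,5):0 a3@(3,1):0 a4@(1,1):1 a5@(0,1):0 a6@(3,0):0 a7@(3,2):0 a8@(1,2):0 a9@(3,5):1 a10@(2,5):1 a11@(2,2):0
t=2: a0@(0,4):1 a1@(2,4):1 a2@(0,5):0 a3@(3,1):0 a4@(1,1):0 a5@(0,1):0 a6@(3,0):0 a7@(3,2):0 a8@(1,2):0 a9@(3,5):1 a10@(2,5):1 a11@(2,2):0
t=3: (unchanged — steady state)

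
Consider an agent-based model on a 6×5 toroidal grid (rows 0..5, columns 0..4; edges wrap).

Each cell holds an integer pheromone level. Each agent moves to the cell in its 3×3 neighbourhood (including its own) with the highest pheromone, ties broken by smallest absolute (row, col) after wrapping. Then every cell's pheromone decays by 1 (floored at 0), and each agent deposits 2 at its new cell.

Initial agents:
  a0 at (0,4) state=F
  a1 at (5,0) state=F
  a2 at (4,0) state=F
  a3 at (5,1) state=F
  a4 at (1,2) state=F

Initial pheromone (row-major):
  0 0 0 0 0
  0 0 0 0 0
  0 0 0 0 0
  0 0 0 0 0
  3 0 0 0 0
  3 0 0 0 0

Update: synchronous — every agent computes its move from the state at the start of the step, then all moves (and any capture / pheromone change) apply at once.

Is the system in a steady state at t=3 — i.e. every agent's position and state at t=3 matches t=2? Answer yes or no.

t=1: a0@(5,0) a1@(4,0) a2@(4,0) a3@(4,0) a4@(0,1) | pheromone: 0 2 0 0 0 / 0 0 0 0 0 / 0 0 0 0 0 / 0 0 0 0 0 / 8 0 0 0 0 / 4 0 0 0 0
t=2: a0@(4,0) a1@(4,0) a2@(4,0) a3@(4,0) a4@(5,0) | pheromone: 0 1 0 0 0 / 0 0 0 0 0 / 0 0 0 0 0 / 0 0 0 0 0 / 15 0 0 0 0 / 5 0 0 0 0
t=3: a0@(4,0) a1@(4,0) a2@(4,0) a3@(4,0) a4@(4,0) | pheromone: 0 0 0 0 0 / 0 0 0 0 0 / 0 0 0 0 0 / 0 0 0 0 0 / 24 0 0 0 0 / 4 0 0 0 0

no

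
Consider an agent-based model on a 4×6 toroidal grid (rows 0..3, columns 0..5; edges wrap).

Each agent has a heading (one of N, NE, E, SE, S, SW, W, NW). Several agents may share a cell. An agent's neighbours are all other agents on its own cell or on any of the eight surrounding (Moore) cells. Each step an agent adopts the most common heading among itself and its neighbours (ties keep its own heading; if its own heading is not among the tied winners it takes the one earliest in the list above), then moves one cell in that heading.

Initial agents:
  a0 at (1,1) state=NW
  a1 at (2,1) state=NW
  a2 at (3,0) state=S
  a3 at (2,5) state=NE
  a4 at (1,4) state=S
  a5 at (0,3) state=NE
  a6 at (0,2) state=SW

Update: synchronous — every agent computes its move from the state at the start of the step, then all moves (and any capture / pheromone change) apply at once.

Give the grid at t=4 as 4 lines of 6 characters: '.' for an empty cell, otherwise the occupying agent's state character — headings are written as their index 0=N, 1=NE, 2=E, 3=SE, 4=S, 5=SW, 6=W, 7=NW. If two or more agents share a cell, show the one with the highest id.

t=1: a0@(0,0):NW a1@(1,0):NW a2@(0,0):S a3@(3,5):S a4@(0,5):NE a5@(3,4):NE a6@(1,1):SW
t=2: a0@(3,5):NW a1@(0,5):NW a2@(1,0):S a3@(0,5):S a4@(3,0):NE a5@(2,5):NE a6@(0,0):NW
t=3: a0@(2,4):NW a1@(3,4):NW a2@(2,0):S a3@(3,4):NW a4@(2,5):NW a5@(1,0):NE a6@(3,5):NW
t=4: a0@(1,3):NW a1@(2,3):NW a2@(1,5):NW a3@(2,3):NW a4@(1,4):NW a5@(0,1):NE a6@(2,4):NW

.1....
...777
...77.
......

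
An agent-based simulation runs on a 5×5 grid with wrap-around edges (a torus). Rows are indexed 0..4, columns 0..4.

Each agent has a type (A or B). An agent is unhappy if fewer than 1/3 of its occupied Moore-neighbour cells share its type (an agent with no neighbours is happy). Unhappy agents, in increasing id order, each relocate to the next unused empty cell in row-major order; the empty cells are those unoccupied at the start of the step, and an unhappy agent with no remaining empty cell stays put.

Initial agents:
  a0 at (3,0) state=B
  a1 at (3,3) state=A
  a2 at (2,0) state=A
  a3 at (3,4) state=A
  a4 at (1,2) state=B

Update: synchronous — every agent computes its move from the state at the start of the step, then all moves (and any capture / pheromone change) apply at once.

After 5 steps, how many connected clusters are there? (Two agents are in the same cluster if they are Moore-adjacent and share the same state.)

3

t=1: a0@(0,0):B a1@(3,3):A a2@(2,0):A a3@(3,4):A a4@(1,2):B
t=2: (unchanged — steady state)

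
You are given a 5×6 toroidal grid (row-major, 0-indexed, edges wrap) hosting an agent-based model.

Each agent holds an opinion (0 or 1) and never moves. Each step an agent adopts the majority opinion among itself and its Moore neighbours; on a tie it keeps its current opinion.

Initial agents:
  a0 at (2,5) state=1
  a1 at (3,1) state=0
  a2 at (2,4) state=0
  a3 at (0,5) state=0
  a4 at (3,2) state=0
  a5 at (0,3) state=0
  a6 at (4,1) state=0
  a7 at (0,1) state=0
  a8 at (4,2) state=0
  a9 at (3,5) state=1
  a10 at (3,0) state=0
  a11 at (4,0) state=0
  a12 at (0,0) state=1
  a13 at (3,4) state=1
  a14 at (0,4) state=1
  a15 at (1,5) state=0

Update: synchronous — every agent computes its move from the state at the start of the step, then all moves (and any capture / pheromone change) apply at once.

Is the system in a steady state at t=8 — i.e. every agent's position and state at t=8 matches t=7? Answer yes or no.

yes

t=1: a0@(2,5):1 a1@(3,1):0 a2@(2,4):1 a3@(0,5):0 a4@(3,2):0 a5@(0,3):0 a6@(4,1):0 a7@(0,1):0 a8@(4,2):0 a9@(3,5):1 a10@(3,0):0 a11@(4,0):0 a12@(0,0):0 a13@(3,4):1 a14@(0,4):0 a15@(1,5):0
t=2: (unchanged — steady state)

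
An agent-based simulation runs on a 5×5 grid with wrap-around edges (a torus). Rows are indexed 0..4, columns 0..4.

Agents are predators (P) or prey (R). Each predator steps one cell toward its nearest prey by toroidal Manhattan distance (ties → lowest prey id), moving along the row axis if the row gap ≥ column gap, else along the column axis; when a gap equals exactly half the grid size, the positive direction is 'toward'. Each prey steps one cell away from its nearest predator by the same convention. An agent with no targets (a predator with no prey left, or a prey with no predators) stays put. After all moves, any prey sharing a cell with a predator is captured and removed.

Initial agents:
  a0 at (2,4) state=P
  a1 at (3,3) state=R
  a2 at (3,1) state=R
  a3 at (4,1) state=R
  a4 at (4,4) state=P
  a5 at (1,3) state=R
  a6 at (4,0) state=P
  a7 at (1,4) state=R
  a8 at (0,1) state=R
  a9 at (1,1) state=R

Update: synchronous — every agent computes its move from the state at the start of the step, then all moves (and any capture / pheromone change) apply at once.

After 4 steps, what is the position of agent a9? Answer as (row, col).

t=1: a0@(1,4):P a1@(4,3):R a2@(2,1):R a3@(4,2):R a4@(3,4):P a5@(0,3):R a6@(4,1):P a7@(0,4):R a8@(1,1):R a9@(1,2):R
t=2: a0@(0,4):P a1@(0,3):R a2@(1,1):R a3@(4,3):R a4@(4,4):P a5@(4,3):R a6@(4,2):P a8@(1,2):R a9@(1,1):R
t=3: a0@(0,3):P a1@(0,2):R a2@(1,2):R a3@(4,2):R a4@(4,3):P a5@(4,2):R a6@(4,3):P a8@(2,2):R a9@(1,2):R
t=4: a0@(0,2):P a1@(0,1):R a2@(2,2):R a3@(4,1):R a4@(4,2):P a5@(4,1):R a6@(4,2):P a8@(3,2):R a9@(2,2):R

(2, 2)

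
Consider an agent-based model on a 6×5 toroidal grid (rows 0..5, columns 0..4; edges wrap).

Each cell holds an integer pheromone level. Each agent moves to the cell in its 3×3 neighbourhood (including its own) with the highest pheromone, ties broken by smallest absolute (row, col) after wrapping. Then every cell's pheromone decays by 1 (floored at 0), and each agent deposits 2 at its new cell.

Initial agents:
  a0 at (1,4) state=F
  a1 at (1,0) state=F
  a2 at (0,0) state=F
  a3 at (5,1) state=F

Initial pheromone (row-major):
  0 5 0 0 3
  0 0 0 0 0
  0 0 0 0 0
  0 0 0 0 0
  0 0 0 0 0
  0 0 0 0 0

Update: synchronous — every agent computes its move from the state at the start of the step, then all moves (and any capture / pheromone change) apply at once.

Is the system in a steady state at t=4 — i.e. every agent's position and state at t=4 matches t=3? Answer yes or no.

t=1: a0@(0,4) a1@(0,1) a2@(0,1) a3@(0,1) | pheromone: 0 10 0 0 4 / 0 0 0 0 0 / 0 0 0 0 0 / 0 0 0 0 0 / 0 0 0 0 0 / 0 0 0 0 0
t=2: a0@(0,4) a1@(0,1) a2@(0,1) a3@(0,1) | pheromone: 0 15 0 0 5 / 0 0 0 0 0 / 0 0 0 0 0 / 0 0 0 0 0 / 0 0 0 0 0 / 0 0 0 0 0
t=3: a0@(0,4) a1@(0,1) a2@(0,1) a3@(0,1) | pheromone: 0 20 0 0 6 / 0 0 0 0 0 / 0 0 0 0 0 / 0 0 0 0 0 / 0 0 0 0 0 / 0 0 0 0 0
t=4: a0@(0,4) a1@(0,1) a2@(0,1) a3@(0,1) | pheromone: 0 25 0 0 7 / 0 0 0 0 0 / 0 0 0 0 0 / 0 0 0 0 0 / 0 0 0 0 0 / 0 0 0 0 0

yes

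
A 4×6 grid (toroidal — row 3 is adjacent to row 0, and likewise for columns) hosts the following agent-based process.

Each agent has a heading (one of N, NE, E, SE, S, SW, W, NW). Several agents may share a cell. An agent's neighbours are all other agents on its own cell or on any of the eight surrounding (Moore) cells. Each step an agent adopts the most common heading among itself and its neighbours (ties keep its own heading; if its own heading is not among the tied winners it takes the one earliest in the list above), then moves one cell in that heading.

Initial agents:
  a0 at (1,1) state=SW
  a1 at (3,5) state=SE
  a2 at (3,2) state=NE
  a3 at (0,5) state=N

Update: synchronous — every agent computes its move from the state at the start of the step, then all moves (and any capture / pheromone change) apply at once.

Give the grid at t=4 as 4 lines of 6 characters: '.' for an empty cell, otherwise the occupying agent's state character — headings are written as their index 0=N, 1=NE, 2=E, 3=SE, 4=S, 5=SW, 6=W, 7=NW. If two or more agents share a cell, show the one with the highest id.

.....0
...5..
......
1..3..

t=1: a0@(2,0):SW a1@(0,0):SE a2@(2,3):NE a3@(3,5):N
t=2: a0@(3,5):SW a1@(1,1):SE a2@(1,4):NE a3@(2,5):N
t=3: a0@(0,4):SW a1@(2,2):SE a2@(0,5):NE a3@(1,5):N
t=4: a0@(1,3):SW a1@(3,3):SE a2@(3,0):NE a3@(0,5):N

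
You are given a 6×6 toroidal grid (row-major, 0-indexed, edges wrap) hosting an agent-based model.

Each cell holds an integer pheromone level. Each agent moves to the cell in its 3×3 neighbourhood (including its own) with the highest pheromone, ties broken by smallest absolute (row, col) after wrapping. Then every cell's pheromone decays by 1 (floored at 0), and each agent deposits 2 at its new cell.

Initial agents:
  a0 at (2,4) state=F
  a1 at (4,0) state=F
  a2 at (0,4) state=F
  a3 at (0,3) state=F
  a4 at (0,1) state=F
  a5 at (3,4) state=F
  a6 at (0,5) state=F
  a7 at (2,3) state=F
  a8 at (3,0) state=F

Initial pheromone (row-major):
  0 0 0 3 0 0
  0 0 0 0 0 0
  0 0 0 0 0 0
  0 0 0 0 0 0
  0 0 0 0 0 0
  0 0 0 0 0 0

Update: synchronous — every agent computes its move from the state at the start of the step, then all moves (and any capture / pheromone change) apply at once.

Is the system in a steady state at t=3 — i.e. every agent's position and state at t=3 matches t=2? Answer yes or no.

t=1: a0@(1,3) a1@(3,0) a2@(0,3) a3@(0,3) a4@(0,0) a5@(2,3) a6@(0,0) a7@(1,2) a8@(2,0) | pheromone: 4 0 0 6 0 0 / 0 0 2 2 0 0 / 2 0 0 2 0 0 / 2 0 0 0 0 0 / 0 0 0 0 0 0 / 0 0 0 0 0 0
t=2: a0@(0,3) a1@(2,0) a2@(0,3) a3@(0,3) a4@(0,0) a5@(1,2) a6@(0,0) a7@(0,3) a8@(2,0) | pheromone: 7 0 0 13 0 0 / 0 0 3 1 0 0 / 5 0 0 1 0 0 / 1 0 0 0 0 0 / 0 0 0 0 0 0 / 0 0 0 0 0 0
t=3: a0@(0,3) a1@(2,0) a2@(0,3) a3@(0,3) a4@(0,0) a5@(0,3) a6@(0,0) a7@(0,3) a8@(2,0) | pheromone: 10 0 0 22 0 0 / 0 0 2 0 0 0 / 8 0 0 0 0 0 / 0 0 0 0 0 0 / 0 0 0 0 0 0 / 0 0 0 0 0 0

no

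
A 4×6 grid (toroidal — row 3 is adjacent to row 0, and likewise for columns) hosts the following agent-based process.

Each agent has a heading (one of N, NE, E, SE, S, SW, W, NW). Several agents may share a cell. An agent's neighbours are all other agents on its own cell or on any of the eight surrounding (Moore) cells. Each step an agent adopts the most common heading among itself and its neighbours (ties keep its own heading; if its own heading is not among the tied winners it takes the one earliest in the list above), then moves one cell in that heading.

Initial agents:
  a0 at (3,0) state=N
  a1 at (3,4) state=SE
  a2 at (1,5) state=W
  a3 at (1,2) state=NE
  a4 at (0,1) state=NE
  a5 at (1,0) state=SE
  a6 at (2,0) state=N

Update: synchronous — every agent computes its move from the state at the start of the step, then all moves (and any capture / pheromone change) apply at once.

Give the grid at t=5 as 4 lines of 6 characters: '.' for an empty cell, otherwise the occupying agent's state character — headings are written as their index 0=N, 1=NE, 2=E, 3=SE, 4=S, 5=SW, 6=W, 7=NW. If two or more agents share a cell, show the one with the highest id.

.1....
0.....
00....
1.....

t=1: a0@(2,0):N a1@(0,5):SE a2@(1,4):W a3@(0,3):NE a4@(3,2):NE a5@(2,1):SE a6@(1,0):N
t=2: a0@(1,0):N a1@(1,0):SE a2@(1,3):W a3@(3,4):NE a4@(2,3):NE a5@(1,1):N a6@(0,0):N
t=3: a0@(0,0):N a1@(0,0):N a2@(1,2):W a3@(2,5):NE a4@(1,4):NE a5@(0,1):N a6@(3,0):N
t=4: a0@(3,0):N a1@(3,0):N a2@(1,1):W a3@(1,0):NE a4@(0,5):NE a5@(3,1):N a6@(2,0):N
t=5: a0@(2,0):N a1@(2,0):N a2@(1,0):W a3@(0,1):NE a4@(3,0):NE a5@(2,1):N a6@(1,0):N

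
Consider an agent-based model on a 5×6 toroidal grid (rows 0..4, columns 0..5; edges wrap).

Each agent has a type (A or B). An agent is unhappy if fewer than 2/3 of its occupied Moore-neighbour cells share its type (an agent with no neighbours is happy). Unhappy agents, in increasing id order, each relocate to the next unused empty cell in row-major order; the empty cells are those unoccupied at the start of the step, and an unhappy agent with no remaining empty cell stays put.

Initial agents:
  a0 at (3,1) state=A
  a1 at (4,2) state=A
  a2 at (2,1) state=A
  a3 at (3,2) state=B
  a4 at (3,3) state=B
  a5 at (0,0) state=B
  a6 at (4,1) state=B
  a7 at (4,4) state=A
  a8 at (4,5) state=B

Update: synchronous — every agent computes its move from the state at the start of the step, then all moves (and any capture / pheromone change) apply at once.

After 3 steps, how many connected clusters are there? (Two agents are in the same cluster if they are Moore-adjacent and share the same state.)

4

t=1: a0@(0,1):A a1@(0,2):A a2@(0,3):A a3@(0,4):B a4@(0,5):B a5@(0,0):B a6@(1,0):B a7@(1,1):A a8@(1,2):B
t=2: a0@(1,3):A a1@(0,2):A a2@(1,4):A a3@(1,5):B a4@(0,5):B a5@(2,0):B a6@(2,1):B a7@(2,2):A a8@(2,3):B
t=3: a0@(1,3):A a1@(0,2):A a2@(0,0):A a3@(1,5):B a4@(0,1):B a5@(2,0):B a6@(0,3):B a7@(0,4):A a8@(1,0):B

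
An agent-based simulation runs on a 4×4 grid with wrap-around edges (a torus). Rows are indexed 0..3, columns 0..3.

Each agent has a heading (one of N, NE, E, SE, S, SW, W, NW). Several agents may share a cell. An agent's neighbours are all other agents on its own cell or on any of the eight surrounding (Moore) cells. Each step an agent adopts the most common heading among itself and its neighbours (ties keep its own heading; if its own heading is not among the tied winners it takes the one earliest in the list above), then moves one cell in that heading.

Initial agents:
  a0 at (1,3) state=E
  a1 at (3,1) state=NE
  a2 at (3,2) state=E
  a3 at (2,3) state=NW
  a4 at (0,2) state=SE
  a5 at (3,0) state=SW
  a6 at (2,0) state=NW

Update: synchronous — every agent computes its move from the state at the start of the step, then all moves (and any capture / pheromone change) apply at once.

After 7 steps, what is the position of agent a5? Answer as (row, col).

t=1: a0@(0,2):NW a1@(2,2):NE a2@(3,3):E a3@(1,2):NW a4@(0,3):E a5@(2,3):NW a6@(1,3):NW
t=2: a0@(3,1):NW a1@(1,1):NW a2@(3,0):E a3@(0,1):NW a4@(3,2):NW a5@(1,2):NW a6@(0,2):NW
t=3: a0@(2,0):NW a1@(0,0):NW a2@(2,3):NW a3@(3,0):NW a4@(2,1):NW a5@(0,1):NW a6@(3,1):NW
t=4: a0@(1,3):NW a1@(3,3):NW a2@(1,2):NW a3@(2,3):NW a4@(1,0):NW a5@(3,0):NW a6@(2,0):NW
t=5: a0@(0,2):NW a1@(2,2):NW a2@(0,1):NW a3@(1,2):NW a4@(0,3):NW a5@(2,3):NW a6@(1,3):NW
t=6: a0@(3,1):NW a1@(1,1):NW a2@(3,0):NW a3@(0,1):NW a4@(3,2):NW a5@(1,2):NW a6@(0,2):NW
t=7: a0@(2,0):NW a1@(0,0):NW a2@(2,3):NW a3@(3,0):NW a4@(2,1):NW a5@(0,1):NW a6@(3,1):NW

(0, 1)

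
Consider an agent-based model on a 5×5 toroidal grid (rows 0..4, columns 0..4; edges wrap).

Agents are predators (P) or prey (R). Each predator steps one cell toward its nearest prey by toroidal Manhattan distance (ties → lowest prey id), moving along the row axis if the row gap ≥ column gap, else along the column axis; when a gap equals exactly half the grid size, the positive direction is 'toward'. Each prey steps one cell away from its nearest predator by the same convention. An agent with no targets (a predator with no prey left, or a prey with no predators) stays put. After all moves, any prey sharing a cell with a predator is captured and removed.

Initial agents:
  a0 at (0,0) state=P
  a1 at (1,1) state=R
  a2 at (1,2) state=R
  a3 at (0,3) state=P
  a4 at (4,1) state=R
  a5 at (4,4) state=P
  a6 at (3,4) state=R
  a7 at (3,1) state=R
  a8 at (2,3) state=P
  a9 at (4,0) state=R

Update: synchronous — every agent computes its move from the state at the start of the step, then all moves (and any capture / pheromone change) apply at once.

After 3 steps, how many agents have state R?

t=1: a0@(4,0):P a1@(2,1):R a2@(2,2):R a3@(1,3):P a4@(3,1):R a5@(3,4):P a6@(2,4):R a7@(2,1):R a8@(1,3):P a9@(3,0):R
t=2: a0@(3,0):P a1@(1,1):R a2@(3,2):R a3@(2,3):P a4@(2,1):R a5@(2,4):P a6@(1,4):R a7@(1,1):R a8@(2,3):P a9@(2,0):R
t=3: a0@(2,0):P a1@(0,1):R a3@(3,3):P a4@(1,1):R a5@(1,4):P a6@(0,4):R a7@(0,1):R a8@(3,3):P a9@(1,0):R

5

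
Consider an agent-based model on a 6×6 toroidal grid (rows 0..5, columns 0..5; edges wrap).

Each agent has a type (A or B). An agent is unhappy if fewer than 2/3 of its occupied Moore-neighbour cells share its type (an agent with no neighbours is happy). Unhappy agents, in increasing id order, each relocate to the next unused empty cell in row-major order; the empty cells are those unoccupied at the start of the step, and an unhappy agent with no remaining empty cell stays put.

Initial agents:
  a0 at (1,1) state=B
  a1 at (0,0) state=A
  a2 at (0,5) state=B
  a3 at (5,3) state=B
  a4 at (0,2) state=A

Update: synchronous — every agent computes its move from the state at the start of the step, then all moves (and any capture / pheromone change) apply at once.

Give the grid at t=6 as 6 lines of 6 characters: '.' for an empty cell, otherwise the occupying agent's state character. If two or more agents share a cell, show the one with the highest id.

B.AA.B
B.....
......
......
......
......

t=1: a0@(0,1):B a1@(0,3):A a2@(0,4):B a3@(1,0):B a4@(1,2):A
t=2: a0@(0,0):B a1@(0,2):A a2@(0,5):B a3@(1,0):B a4@(1,1):A
t=3: a0@(0,0):B a1@(0,2):A a2@(0,5):B a3@(1,0):B a4@(0,1):A
t=4: a0@(0,0):B a1@(0,2):A a2@(0,5):B a3@(1,0):B a4@(0,3):A
t=5: (unchanged — steady state)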